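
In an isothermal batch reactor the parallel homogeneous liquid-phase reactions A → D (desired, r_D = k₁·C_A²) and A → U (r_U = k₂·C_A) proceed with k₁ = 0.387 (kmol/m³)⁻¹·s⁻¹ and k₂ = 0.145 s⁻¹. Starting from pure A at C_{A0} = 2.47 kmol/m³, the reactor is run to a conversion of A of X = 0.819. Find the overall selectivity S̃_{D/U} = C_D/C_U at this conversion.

3.35

C_A = C_{A0}(1−X) = 0.4471 kmol/m³.
Along a PFR/batch, dC_U/dC_A = −r_U/(r_D+r_U) = −k₂/(k₂+k₁·C_A).
Integrating from C_{A0} to C_A: C_U = (0.145/0.387)·ln[(0.145+0.387·2.47)/(0.145+0.387·0.447)] = 0.3747·ln(1.101/0.3180) = 0.4653 kmol/m³.
Then C_D = (C_{A0}−C_A) − C_U = 2.023 − 0.4653 = 1.558 kmol/m³.
S̃_{D/U} = C_D/C_U = 1.558/0.4653 = 3.35.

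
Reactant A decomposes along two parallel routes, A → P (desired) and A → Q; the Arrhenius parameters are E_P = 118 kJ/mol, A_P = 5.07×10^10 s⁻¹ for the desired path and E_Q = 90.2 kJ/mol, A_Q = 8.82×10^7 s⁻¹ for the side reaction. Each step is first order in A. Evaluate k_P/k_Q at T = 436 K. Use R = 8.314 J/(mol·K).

Since both paths have the same order in A, the concentration cancels and S_{P/Q} = k_P/k_Q = (A_P/A_Q)·exp[(E_Q−E_P)/(RT)].
(E_Q−E_P)/(RT) = (90.2−118)×10³/(8.314×436) = -27800/3625 = -7.669.
k_P/k_Q = (5.07×10^10/8.82×10^7)·exp(-7.669) = 574.8 × 4.670×10^-4 = 0.268.
Since E_P > E_Q, raising the temperature improves selectivity toward P.

0.268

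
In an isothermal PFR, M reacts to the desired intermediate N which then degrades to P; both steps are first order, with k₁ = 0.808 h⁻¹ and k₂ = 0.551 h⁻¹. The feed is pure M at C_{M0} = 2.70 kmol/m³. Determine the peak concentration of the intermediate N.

Evaluating C_N at τ_opt = ln(k₂/k₁)/(k₂−k₁) gives C_{N,max}/C_{M0} = (k₁/k₂)^[k₂/(k₂−k₁)].
= (0.808/0.551)^(0.551/(0.551−0.808)) = (1.466)^(-2.144) = 0.4401.
C_{N,max} = 0.4401×2.70 = 1.19 kmol/m³.

1.19 kmol/m³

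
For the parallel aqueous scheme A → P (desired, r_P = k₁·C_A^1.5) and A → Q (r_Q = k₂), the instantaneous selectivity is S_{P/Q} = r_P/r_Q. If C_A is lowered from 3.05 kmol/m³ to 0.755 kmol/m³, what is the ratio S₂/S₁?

0.123

S_{P/Q} = (k₁/k₂)·C_A^1.5, so S₂/S₁ = (C_{A,2}/C_{A,1})^1.5.
= (0.755/3.05)^1.5 = (0.2475)^1.5 = 0.123.
Selectivity toward P falls as C_A falls — high-concentration operation is favoured.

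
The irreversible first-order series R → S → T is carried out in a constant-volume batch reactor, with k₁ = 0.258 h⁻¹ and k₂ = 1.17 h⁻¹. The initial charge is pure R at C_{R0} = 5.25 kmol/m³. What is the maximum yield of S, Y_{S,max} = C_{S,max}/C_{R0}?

At the optimum, C_{S,max}/C_{R0} = (k₁/k₂)^[k₂/(k₂−k₁)].
= (0.258/1.17)^(1.17/(1.17−0.258)) = (0.2205)^(1.283) = 0.1438.

0.144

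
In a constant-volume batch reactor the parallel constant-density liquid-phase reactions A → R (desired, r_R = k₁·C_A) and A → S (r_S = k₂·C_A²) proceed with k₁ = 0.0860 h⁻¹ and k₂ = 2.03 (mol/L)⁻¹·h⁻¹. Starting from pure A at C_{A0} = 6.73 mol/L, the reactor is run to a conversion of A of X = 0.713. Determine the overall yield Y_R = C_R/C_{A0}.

C_A = C_{A0}(1−X) = 1.932 mol/L.
Along a PFR/batch, dC_R/dC_A = −r_R/(r_R+r_S) = −k₁/(k₁+k₂·C_A).
Integrating from C_{A0} to C_A: C_R = (0.0860/2.03)·ln[(0.0860+2.03·6.73)/(0.0860+2.03·1.93)] = 0.04236·ln(13.75/4.007) = 0.05223 mol/L.
Y_R = C_R/C_{A0} = 0.05223/6.73 = 0.00776.

0.00776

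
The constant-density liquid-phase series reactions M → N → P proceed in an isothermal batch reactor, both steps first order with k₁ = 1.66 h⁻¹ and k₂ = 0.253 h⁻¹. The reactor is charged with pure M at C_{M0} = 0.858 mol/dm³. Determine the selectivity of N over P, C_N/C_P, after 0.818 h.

For first-order series with pure M initially, C_N(t) = k₁C_{M0}/(k₂−k₁)·(e^(−k₁t) − e^(−k₂t)).
e^(−k₁t) = e^(−1.66×0.818) = e^(−1.358) = 0.2572; e^(−k₂t) = e^(−0.2070) = 0.8131.
C_N = 1.66×0.858/(0.253−1.66) × (0.2572−0.8131) = (-1.012)×(-0.5559) = 0.5627 mol/dm³.
C_M = C_{M0}e^(−k₁t) = 0.2207 mol/dm³, so C_P = C_{M0}−C_M−C_N = 0.07464 mol/dm³; C_N/C_P = 7.54.

7.54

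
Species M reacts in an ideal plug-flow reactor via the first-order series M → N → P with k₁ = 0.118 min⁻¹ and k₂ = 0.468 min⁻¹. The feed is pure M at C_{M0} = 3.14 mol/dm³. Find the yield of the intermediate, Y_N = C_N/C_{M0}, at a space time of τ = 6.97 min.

The intermediate concentration in a first-order A→B→C sequence is C_N = k₁C_{M0}(e^(−k₁τ) − e^(−k₂τ))/(k₂−k₁).
e^(−k₁τ) = e^(−0.118×6.97) = e^(−0.8225) = 0.4393; e^(−k₂τ) = e^(−3.262) = 0.03831.
C_N = 0.118×3.14/(0.468−0.118) × (0.4393−0.03831) = 1.059×0.4010 = 0.4245 mol/dm³.
Y_N = C_N/C_{M0} = 0.4245/3.14 = 0.135.

0.135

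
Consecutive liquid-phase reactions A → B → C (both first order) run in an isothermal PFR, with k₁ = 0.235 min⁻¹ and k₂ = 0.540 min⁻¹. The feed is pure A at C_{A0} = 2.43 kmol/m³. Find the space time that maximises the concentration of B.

For first-order series the maximum of C_B occurs at τ_opt = ln(k₂/k₁)/(k₂−k₁).
= ln(0.540/0.235)/(0.540−0.235) = ln(2.298)/0.3050 = 0.8320/0.3050 = 2.73 min.

2.73 min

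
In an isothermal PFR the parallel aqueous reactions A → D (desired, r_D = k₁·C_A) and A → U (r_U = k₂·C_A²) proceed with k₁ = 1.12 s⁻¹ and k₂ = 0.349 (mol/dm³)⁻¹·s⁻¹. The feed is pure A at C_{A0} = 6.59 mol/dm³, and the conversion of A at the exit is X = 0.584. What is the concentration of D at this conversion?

1.60 mol/dm³

C_A = C_{A0}(1−X) = 2.741 mol/dm³.
Along a PFR/batch, dC_D/dC_A = −r_D/(r_D+r_U) = −k₁/(k₁+k₂·C_A).
Integrating from C_{A0} to C_A: C_D = (1.12/0.349)·ln[(1.12+0.349·6.59)/(1.12+0.349·2.74)] = 3.209·ln(3.420/2.077) = 1.601 mol/dm³.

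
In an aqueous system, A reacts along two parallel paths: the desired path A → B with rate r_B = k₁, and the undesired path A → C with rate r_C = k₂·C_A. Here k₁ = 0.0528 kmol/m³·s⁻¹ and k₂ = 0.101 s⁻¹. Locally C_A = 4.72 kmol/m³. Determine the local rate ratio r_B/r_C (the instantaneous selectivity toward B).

S_{B/C} = r_B/r_C = (k₁)/(k₂·C_A) = (k₁/k₂)·C_A⁻¹.
= (0.0528) / (0.101×4.720) = 0.05280/0.4767 = 0.111.

0.111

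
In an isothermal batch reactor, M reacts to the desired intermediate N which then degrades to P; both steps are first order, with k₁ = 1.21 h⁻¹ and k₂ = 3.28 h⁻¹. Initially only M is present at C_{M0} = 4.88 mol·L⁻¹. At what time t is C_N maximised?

For first-order series the maximum of C_N occurs at t_opt = ln(k₂/k₁)/(k₂−k₁).
= ln(3.28/1.21)/(3.28−1.21) = ln(2.711)/2.070 = 0.9972/2.070 = 0.482 h.

0.482 h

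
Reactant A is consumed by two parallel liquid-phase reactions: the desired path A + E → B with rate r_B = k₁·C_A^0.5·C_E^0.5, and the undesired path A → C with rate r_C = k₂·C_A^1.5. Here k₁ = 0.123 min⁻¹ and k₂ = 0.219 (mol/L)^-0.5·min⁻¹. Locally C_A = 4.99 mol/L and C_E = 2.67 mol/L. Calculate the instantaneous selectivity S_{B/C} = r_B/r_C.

S_{B/C} = r_B/r_C = (k₁·C_A^0.5·C_E^0.5)/(k₂·C_A^1.5) = (k₁/k₂)·C_A⁻¹·C_E^0.5.
= (0.123×4.990^0.5×2.670^0.5) / (0.219×4.990^1.5) = 0.4490/2.441 = 0.184.
The undesired path is higher order in A, so low C_A (CSTR or dilute feed) favours B.

0.184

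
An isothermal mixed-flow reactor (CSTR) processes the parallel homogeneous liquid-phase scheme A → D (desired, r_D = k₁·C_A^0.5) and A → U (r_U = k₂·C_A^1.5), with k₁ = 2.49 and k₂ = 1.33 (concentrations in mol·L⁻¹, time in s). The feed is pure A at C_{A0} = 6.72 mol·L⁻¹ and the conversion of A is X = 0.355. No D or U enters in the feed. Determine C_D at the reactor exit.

0.720 mol·L⁻¹

Exit C_A = C_{A0}(1−X) = 6.72×0.645 = 4.334 mol·L⁻¹.
In a CSTR the entire volume is at exit conditions, so r_D = 2.49×4.334^0.5 = 5.184 and r_U = 1.33×4.334^1.5 = 12.00.
Fraction of consumed A going to D: r_D/(r_D+r_U) = 0.3016.
C_D = 0.3016·C_{A0}·X = 0.3016×6.72×0.355 = 0.720 mol·L⁻¹.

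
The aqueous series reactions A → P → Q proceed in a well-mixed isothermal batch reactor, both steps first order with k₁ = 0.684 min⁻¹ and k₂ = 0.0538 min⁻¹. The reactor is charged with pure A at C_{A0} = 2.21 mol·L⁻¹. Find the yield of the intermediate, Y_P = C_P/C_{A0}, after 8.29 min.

0.691

Solving the coupled first-order balances gives C_P(t) = [k₁/(k₂−k₁)]·C_{A0}·(e^(−k₁t) − e^(−k₂t)).
e^(−k₁t) = e^(−0.684×8.29) = e^(−5.670) = 0.003447; e^(−k₂t) = e^(−0.4460) = 0.6402.
C_P = 0.684×2.21/(0.0538−0.684) × (0.003447−0.6402) = (-2.399)×(-0.6367) = 1.527 mol·L⁻¹.
Y_P = C_P/C_{A0} = 1.527/2.21 = 0.691.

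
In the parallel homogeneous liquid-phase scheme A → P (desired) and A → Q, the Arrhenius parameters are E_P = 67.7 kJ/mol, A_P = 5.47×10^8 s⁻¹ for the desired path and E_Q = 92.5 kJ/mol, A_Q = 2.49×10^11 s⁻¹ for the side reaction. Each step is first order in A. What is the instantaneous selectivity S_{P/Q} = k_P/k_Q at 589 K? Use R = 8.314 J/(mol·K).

0.348

k_P/k_Q = (A_P/A_Q)·exp[−(E_P−E_Q)/(RT)] = (A_P/A_Q)·exp[(E_Q−E_P)/(RT)].
(E_Q−E_P)/(RT) = (92.5−67.7)×10³/(8.314×589) = 24800/4897 = 5.064.
k_P/k_Q = (5.47×10^8/2.49×10^11)·exp(5.064) = 0.002197 × 158.3 = 0.348.
Since E_P < E_Q, lowering the temperature improves selectivity toward P.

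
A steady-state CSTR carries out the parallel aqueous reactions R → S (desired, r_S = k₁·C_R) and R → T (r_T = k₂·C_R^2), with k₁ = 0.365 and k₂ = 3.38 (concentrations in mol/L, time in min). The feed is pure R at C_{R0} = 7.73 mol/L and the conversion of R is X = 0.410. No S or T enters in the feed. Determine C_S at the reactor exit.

0.0733 mol/L

Exit C_R = C_{R0}(1−X) = 7.73×0.590 = 4.561 mol/L.
In a CSTR the entire volume is at exit conditions, so r_S = 0.365×4.561 = 1.665 and r_T = 3.38×4.561^2 = 70.30.
Fraction of consumed R going to S: r_S/(r_S+r_T) = 0.02313.
C_S = 0.02313·C_{R0}·X = 0.02313×7.73×0.410 = 0.0733 mol/L.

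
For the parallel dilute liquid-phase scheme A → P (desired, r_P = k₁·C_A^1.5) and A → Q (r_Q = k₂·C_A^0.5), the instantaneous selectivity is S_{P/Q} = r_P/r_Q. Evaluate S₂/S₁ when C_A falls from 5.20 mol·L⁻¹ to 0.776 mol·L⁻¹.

S_{P/Q} = (k₁/k₂)·C_A, so S₂/S₁ = (C_{A,2}/C_{A,1}).
= 0.776/5.20 = 0.149.

0.149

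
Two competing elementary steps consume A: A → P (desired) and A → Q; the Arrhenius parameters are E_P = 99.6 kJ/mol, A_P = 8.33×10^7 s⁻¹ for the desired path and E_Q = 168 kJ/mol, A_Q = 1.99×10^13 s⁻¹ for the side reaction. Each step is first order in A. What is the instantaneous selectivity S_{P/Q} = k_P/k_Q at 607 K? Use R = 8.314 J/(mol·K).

k_P/k_Q = (A_P/A_Q)·exp[−(E_P−E_Q)/(RT)] = (A_P/A_Q)·exp[(E_Q−E_P)/(RT)].
(E_Q−E_P)/(RT) = (168−99.6)×10³/(8.314×607) = 68400/5047 = 13.55.
k_P/k_Q = (8.33×10^7/1.99×10^13)·exp(13.55) = 4.186×10^-6 × 7.696×10^5 = 3.22.
Since E_P < E_Q, lowering the temperature improves selectivity toward P.

3.22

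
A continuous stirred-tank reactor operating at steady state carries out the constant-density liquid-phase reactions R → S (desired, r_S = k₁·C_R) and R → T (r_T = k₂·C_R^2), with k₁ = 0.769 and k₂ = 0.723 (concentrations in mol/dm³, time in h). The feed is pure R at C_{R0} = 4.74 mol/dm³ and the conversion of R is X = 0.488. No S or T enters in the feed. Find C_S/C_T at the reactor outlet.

Exit C_R = C_{R0}(1−X) = 4.74×0.512 = 2.427 mol/dm³.
Rates in a CSTR are evaluated at the outlet concentration: r_S = 0.769×2.427 = 1.866, r_T = 0.723×2.427^2 = 4.258.
Overall selectivity = C_S/C_T = r_Sτ/(r_Tτ) = r_S/r_T = 0.438.

0.438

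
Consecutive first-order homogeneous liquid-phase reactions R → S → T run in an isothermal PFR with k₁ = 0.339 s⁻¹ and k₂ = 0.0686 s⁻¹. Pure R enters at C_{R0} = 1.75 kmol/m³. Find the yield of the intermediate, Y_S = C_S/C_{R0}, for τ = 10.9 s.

0.562

The intermediate concentration in a first-order A→B→C sequence is C_S = k₁C_{R0}(e^(−k₁τ) − e^(−k₂τ))/(k₂−k₁).
e^(−k₁τ) = e^(−0.339×10.9) = e^(−3.695) = 0.02484; e^(−k₂τ) = e^(−0.7477) = 0.4734.
C_S = 0.339×1.75/(0.0686−0.339) × (0.02484−0.4734) = (-2.194)×(-0.4486) = 0.9842 kmol/m³.
Y_S = C_S/C_{R0} = 0.9842/1.75 = 0.562.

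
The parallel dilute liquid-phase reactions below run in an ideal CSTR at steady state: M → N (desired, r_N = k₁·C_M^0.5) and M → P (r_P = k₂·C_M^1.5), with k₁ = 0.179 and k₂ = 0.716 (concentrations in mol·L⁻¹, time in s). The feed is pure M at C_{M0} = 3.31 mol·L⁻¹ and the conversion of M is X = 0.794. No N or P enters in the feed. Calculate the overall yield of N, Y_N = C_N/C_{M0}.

Exit C_M = C_{M0}(1−X) = 3.31×0.206 = 0.6819 mol·L⁻¹.
In a CSTR the entire volume is at exit conditions, so r_N = 0.179×0.6819^0.5 = 0.1478 and r_P = 0.716×0.6819^1.5 = 0.4031.
Fraction of consumed M going to N: r_N/(r_N+r_P) = 0.2683.
C_N = 0.2683·C_{M0}·X = 0.2683×3.31×0.794 = 0.705 mol·L⁻¹; Y_N = C_N/C_{M0} = 0.213.

0.213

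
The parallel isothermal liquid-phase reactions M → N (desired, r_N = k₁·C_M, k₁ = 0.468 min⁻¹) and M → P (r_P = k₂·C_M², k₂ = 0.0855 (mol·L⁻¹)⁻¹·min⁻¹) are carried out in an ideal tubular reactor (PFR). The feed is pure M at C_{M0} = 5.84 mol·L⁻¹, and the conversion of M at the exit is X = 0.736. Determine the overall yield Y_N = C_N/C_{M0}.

0.448

C_M = C_{M0}(1−X) = 1.542 mol·L⁻¹.
Along a PFR/batch, dC_N/dC_M = −r_N/(r_N+r_P) = −k₁/(k₁+k₂·C_M).
Integrating from C_{M0} to C_M: C_N = (0.468/0.0855)·ln[(0.468+0.0855·5.84)/(0.468+0.0855·1.54)] = 5.474·ln(0.9673/0.5998) = 2.616 mol·L⁻¹.
Y_N = C_N/C_{M0} = 2.616/5.84 = 0.448.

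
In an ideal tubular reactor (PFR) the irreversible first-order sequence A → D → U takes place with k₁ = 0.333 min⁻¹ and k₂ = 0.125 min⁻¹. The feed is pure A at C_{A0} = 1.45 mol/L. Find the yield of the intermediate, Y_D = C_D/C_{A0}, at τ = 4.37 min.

For first-order series with pure A initially, C_D(τ) = k₁C_{A0}/(k₂−k₁)·(e^(−k₁τ) − e^(−k₂τ)).
e^(−k₁τ) = e^(−0.333×4.37) = e^(−1.455) = 0.2334; e^(−k₂τ) = e^(−0.5463) = 0.5791.
C_D = 0.333×1.45/(0.125−0.333) × (0.2334−0.5791) = (-2.321)×(-0.3458) = 0.8027 mol/L.
Y_D = C_D/C_{A0} = 0.8027/1.45 = 0.554.

0.554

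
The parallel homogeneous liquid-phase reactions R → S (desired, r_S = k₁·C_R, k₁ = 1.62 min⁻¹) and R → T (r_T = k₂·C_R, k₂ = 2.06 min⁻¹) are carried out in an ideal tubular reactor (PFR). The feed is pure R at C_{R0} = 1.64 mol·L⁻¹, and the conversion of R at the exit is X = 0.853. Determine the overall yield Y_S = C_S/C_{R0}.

C_R = C_{R0}(1−X) = 0.2411 mol·L⁻¹.
Both paths are first order in R, so the instantaneous fraction to S is constant: dC_S/d(−C_R) = k₁/(k₁+k₂) = 0.4402.
C_S = 0.4402·(C_{R0}−C_R) = 0.4402×1.399 = 0.616 mol·L⁻¹.
Y_S = C_S/C_{R0} = 0.6158/1.64 = 0.376.

0.376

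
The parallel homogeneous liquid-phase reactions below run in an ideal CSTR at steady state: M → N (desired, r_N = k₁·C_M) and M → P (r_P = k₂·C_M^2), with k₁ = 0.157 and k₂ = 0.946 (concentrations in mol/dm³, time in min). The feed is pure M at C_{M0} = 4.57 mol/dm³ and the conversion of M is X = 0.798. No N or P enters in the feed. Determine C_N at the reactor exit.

Exit C_M = C_{M0}(1−X) = 4.57×0.202 = 0.9231 mol/dm³.
A CSTR operates uniformly at the exit composition, giving r_N = 0.1449 and r_P = 0.8062 (each k·C_M^n at C_M = 0.9231).
Fraction of consumed M going to N: r_N/(r_N+r_P) = 0.1524.
C_N = 0.1524·C_{M0}·X = 0.1524×4.57×0.798 = 0.556 mol/dm³.

0.556 mol/dm³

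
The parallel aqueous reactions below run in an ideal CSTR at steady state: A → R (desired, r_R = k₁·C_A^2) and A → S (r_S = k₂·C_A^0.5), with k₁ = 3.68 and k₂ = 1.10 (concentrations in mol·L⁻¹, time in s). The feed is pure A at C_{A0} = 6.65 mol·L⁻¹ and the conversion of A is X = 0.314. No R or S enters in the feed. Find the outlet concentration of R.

Exit C_A = C_{A0}(1−X) = 6.65×0.686 = 4.562 mol·L⁻¹.
Rates in a CSTR are evaluated at the outlet concentration: r_R = 3.68×4.562^2 = 76.58, r_S = 1.10×4.562^0.5 = 2.349.
Fraction of consumed A going to R: r_R/(r_R+r_S) = 0.9702.
C_R = 0.9702·C_{A0}·X = 0.9702×6.65×0.314 = 2.03 mol·L⁻¹.

2.03 mol·L⁻¹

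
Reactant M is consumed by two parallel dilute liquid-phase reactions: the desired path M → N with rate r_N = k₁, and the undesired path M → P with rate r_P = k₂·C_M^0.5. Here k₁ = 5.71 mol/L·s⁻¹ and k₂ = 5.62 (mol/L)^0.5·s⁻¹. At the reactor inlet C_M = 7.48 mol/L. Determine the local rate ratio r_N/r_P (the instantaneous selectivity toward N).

0.371

S_{N/P} = r_N/r_P = (k₁)/(k₂·C_M^0.5) = (k₁/k₂)·C_M^-0.5.
= (5.71) / (5.62×7.480^0.5) = 5.710/15.37 = 0.371.
The undesired path is higher order in M, so low C_M (CSTR or dilute feed) favours N.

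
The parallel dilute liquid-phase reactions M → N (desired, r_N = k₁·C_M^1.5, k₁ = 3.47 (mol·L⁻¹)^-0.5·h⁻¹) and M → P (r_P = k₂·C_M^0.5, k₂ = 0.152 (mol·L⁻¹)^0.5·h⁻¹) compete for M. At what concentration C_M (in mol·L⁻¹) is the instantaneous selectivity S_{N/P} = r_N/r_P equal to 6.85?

0.300 mol·L⁻¹

S_{N/P} = (k₁/k₂)·C_M ⇒ C_M = S·k₂/k₁.
= 6.85×0.152/3.47 = 0.300 mol·L⁻¹.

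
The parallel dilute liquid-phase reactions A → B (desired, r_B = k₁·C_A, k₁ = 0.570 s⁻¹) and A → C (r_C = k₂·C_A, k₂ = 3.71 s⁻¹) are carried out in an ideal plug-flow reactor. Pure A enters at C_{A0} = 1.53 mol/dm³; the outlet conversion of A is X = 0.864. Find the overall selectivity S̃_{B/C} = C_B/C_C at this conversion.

C_A = C_{A0}(1−X) = 0.2081 mol/dm³.
Both paths are first order in A, so the instantaneous fraction to B is constant: dC_B/d(−C_A) = k₁/(k₁+k₂) = 0.1332.
C_B = 0.1332·(C_{A0}−C_A) = 0.1332×1.322 = 0.176 mol/dm³.
C_C = (C_{A0}−C_A)−C_B = 1.146 mol/dm³; S̃_{B/C} = 0.1761/1.146 = 0.154.

0.154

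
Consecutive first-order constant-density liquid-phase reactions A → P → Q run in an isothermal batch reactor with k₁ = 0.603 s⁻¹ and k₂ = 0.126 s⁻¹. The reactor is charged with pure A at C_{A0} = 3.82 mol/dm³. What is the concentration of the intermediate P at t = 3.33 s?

For first-order series with pure A initially, C_P(t) = k₁C_{A0}/(k₂−k₁)·(e^(−k₁t) − e^(−k₂t)).
e^(−k₁t) = e^(−0.603×3.33) = e^(−2.008) = 0.1343; e^(−k₂t) = e^(−0.4196) = 0.6573.
C_P = 0.603×3.82/(0.126−0.603) × (0.1343−0.6573) = (-4.829)×(-0.5231) = 2.526 mol/dm³.

2.53 mol/dm³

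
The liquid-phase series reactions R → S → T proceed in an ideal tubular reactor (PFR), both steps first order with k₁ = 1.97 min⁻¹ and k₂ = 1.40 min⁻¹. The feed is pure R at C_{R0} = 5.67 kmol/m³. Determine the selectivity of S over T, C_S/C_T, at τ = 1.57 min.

The intermediate concentration in a first-order A→B→C sequence is C_S = k₁C_{R0}(e^(−k₁τ) − e^(−k₂τ))/(k₂−k₁).
e^(−k₁τ) = e^(−1.97×1.57) = e^(−3.093) = 0.04537; e^(−k₂τ) = e^(−2.198) = 0.1110.
C_S = 1.97×5.67/(1.40−1.97) × (0.04537−0.1110) = (-19.60)×(-0.06565) = 1.287 kmol/m³.
C_R = C_{R0}e^(−k₁τ) = 0.2572 kmol/m³, so C_T = C_{R0}−C_R−C_S = 4.126 kmol/m³; C_S/C_T = 0.312.

0.312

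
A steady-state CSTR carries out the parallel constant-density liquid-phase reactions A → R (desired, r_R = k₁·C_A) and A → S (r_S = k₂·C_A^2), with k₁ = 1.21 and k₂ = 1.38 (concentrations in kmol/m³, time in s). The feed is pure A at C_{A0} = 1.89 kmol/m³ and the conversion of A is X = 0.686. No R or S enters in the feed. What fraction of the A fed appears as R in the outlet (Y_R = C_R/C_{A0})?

Exit C_A = C_{A0}(1−X) = 1.89×0.314 = 0.5935 kmol/m³.
A CSTR operates uniformly at the exit composition, giving r_R = 0.7181 and r_S = 0.4860 (each k·C_A^n at C_A = 0.5935).
Fraction of consumed A going to R: r_R/(r_R+r_S) = 0.5964.
C_R = 0.5964·C_{A0}·X = 0.5964×1.89×0.686 = 0.773 kmol/m³; Y_R = C_R/C_{A0} = 0.409.

0.409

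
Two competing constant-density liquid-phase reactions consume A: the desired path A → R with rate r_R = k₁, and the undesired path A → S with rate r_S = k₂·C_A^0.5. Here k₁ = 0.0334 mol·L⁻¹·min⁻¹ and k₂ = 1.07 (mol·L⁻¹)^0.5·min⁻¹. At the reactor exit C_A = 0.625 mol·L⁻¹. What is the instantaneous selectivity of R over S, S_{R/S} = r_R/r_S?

S_{R/S} = r_R/r_S = (k₁)/(k₂·C_A^0.5) = (k₁/k₂)·C_A^-0.5.
= (0.0334) / (1.07×0.6250^0.5) = 0.03340/0.8459 = 0.0395.

0.0395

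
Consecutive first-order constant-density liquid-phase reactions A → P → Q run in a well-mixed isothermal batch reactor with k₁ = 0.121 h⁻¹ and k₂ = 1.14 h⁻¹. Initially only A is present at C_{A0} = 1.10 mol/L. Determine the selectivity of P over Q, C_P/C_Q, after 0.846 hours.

The intermediate concentration in a first-order A→B→C sequence is C_P = k₁C_{A0}(e^(−k₁t) − e^(−k₂t))/(k₂−k₁).
e^(−k₁t) = e^(−0.121×0.846) = e^(−0.1024) = 0.9027; e^(−k₂t) = e^(−0.9644) = 0.3812.
C_P = 0.121×1.10/(1.14−0.121) × (0.9027−0.3812) = 0.1306×0.5215 = 0.06812 mol/L.
C_A = C_{A0}e^(−k₁t) = 0.9930 mol/L, so C_Q = C_{A0}−C_A−C_P = 0.03891 mol/L; C_P/C_Q = 1.75.

1.75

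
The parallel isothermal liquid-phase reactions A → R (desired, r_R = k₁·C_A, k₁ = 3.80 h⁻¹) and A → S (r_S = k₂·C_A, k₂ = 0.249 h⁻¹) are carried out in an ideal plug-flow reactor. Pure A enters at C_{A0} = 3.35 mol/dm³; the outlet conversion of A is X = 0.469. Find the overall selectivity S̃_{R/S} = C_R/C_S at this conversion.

C_A = C_{A0}(1−X) = 1.779 mol/dm³.
Both paths are first order in A, so the instantaneous fraction to R is constant: dC_R/d(−C_A) = k₁/(k₁+k₂) = 0.9385.
C_R = 0.9385·(C_{A0}−C_A) = 0.9385×1.571 = 1.47 mol/dm³.
C_S = (C_{A0}−C_A)−C_R = 0.09662 mol/dm³; S̃_{R/S} = 1.475/0.09662 = 15.3.

15.3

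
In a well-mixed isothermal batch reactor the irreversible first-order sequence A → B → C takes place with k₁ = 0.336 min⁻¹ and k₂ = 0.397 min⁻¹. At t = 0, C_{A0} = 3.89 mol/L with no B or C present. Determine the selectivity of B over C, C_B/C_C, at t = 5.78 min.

For first-order series with pure A initially, C_B(t) = k₁C_{A0}/(k₂−k₁)·(e^(−k₁t) − e^(−k₂t)).
e^(−k₁t) = e^(−0.336×5.78) = e^(−1.942) = 0.1434; e^(−k₂t) = e^(−2.295) = 0.1008.
C_B = 0.336×3.89/(0.397−0.336) × (0.1434−0.1008) = 21.43×0.04261 = 0.9130 mol/L.
C_A = C_{A0}e^(−k₁t) = 0.5578 mol/L, so C_C = C_{A0}−C_A−C_B = 2.419 mol/L; C_B/C_C = 0.377.

0.377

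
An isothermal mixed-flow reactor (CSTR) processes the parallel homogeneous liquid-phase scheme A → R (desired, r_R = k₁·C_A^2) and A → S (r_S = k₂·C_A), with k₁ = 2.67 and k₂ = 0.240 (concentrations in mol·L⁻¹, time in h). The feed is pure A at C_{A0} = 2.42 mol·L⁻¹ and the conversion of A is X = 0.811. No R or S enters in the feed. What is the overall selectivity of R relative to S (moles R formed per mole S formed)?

Exit C_A = C_{A0}(1−X) = 2.42×0.189 = 0.4574 mol·L⁻¹.
In a CSTR the entire volume is at exit conditions, so r_R = 2.67×0.4574^2 = 0.5586 and r_S = 0.240×0.4574 = 0.1098.
Overall selectivity = C_R/C_S = r_Rτ/(r_Sτ) = r_R/r_S = 5.09.

5.09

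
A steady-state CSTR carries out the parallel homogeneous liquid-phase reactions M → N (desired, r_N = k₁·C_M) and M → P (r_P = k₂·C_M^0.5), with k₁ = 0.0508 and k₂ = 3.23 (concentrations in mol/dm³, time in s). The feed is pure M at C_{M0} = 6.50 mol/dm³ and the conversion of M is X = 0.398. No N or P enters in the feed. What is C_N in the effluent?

Exit C_M = C_{M0}(1−X) = 6.50×0.602 = 3.913 mol/dm³.
A CSTR operates uniformly at the exit composition, giving r_N = 0.1988 and r_P = 6.389 (each k·C_M^n at C_M = 3.913).
Fraction of consumed M going to N: r_N/(r_N+r_P) = 0.03017.
C_N = 0.03017·C_{M0}·X = 0.03017×6.50×0.398 = 0.0781 mol/dm³.

0.0781 mol/dm³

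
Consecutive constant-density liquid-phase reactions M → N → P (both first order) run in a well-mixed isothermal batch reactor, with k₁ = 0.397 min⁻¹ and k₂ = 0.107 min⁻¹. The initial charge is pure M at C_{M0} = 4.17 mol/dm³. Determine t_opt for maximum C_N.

4.52 min

The intermediate peaks when r₁ = r₂, i.e. k₁e^(−k₁t) = k₂e^(−k₂t), giving t_opt = ln(k₂/k₁)/(k₂−k₁).
= ln(0.107/0.397)/(0.107−0.397) = ln(0.2695)/-0.2900 = -1.311/-0.2900 = 4.52 min.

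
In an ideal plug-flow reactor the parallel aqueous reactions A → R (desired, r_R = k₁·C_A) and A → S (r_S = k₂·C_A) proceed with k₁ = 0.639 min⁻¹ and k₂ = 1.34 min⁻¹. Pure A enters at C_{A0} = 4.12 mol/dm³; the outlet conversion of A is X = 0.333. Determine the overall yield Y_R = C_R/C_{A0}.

C_A = C_{A0}(1−X) = 2.748 mol/dm³.
Both paths are first order in A, so the instantaneous fraction to R is constant: dC_R/d(−C_A) = k₁/(k₁+k₂) = 0.3229.
C_R = 0.3229·(C_{A0}−C_A) = 0.3229×1.372 = 0.443 mol/dm³.
Y_R = C_R/C_{A0} = 0.4430/4.12 = 0.108.

0.108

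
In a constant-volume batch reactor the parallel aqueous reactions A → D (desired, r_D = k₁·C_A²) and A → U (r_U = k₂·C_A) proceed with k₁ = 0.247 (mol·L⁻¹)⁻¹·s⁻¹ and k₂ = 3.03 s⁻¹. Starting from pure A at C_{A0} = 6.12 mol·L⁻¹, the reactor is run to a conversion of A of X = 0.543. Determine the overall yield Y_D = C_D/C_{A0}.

0.143

C_A = C_{A0}(1−X) = 2.797 mol·L⁻¹.
Along a PFR/batch, dC_U/dC_A = −r_U/(r_D+r_U) = −k₂/(k₂+k₁·C_A).
Integrating from C_{A0} to C_A: C_U = (3.03/0.247)·ln[(3.03+0.247·6.12)/(3.03+0.247·2.80)] = 12.27·ln(4.542/3.721) = 2.445 mol·L⁻¹.
Then C_D = (C_{A0}−C_A) − C_U = 3.323 − 2.445 = 0.8778 mol·L⁻¹.
Y_D = C_D/C_{A0} = 0.8778/6.12 = 0.143.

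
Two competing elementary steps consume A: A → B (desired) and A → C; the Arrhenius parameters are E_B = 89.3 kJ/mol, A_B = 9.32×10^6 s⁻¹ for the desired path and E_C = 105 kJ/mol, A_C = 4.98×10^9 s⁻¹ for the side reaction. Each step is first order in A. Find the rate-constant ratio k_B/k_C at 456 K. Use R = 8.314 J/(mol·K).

With equal orders, S_{B/C} = k_B/k_C = (A_B/A_C)·exp[(E_C−E_B)/(RT)].
(E_C−E_B)/(RT) = (105−89.3)×10³/(8.314×456) = 15700/3791 = 4.141.
k_B/k_C = (9.32×10^6/4.98×10^9)·exp(4.141) = 0.001871 × 62.88 = 0.118.

0.118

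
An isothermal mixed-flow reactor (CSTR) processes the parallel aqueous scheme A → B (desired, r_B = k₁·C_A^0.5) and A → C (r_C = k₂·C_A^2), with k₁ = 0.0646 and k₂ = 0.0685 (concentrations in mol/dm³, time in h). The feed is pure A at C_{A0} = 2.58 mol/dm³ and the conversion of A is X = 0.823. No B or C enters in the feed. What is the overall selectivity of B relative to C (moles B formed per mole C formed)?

3.06

Exit C_A = C_{A0}(1−X) = 2.58×0.177 = 0.4567 mol/dm³.
A CSTR operates uniformly at the exit composition, giving r_B = 0.04365 and r_C = 0.01428 (each k·C_A^n at C_A = 0.4567).
Overall selectivity = C_B/C_C = r_Bτ/(r_Cτ) = r_B/r_C = 3.06.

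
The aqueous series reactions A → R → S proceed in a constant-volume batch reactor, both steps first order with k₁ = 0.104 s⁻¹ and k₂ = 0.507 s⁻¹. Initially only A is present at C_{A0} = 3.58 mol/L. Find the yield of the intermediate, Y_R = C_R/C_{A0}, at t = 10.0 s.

The intermediate concentration in a first-order A→B→C sequence is C_R = k₁C_{A0}(e^(−k₁t) − e^(−k₂t))/(k₂−k₁).
e^(−k₁t) = e^(−0.104×10.0) = e^(−1.040) = 0.3535; e^(−k₂t) = e^(−5.070) = 0.006282.
C_R = 0.104×3.58/(0.507−0.104) × (0.3535−0.006282) = 0.9239×0.3472 = 0.3207 mol/L.
Y_R = C_R/C_{A0} = 0.3207/3.58 = 0.0896.

0.0896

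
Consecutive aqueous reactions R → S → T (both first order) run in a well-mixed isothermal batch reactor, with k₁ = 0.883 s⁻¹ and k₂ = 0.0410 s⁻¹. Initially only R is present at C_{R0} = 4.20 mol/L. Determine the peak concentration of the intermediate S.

3.62 mol/L

Evaluating C_S at t_opt = ln(k₂/k₁)/(k₂−k₁) gives C_{S,max}/C_{R0} = (k₁/k₂)^[k₂/(k₂−k₁)].
= (0.883/0.0410)^(0.0410/(0.0410−0.883)) = (21.54)^(-0.04869) = 0.8612.
C_{S,max} = 0.8612×4.20 = 3.62 mol/L.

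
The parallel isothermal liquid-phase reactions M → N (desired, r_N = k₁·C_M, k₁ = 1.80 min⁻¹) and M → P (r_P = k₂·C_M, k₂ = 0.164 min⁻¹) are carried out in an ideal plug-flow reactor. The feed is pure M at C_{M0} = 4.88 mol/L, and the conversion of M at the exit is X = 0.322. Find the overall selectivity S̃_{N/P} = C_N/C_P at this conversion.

C_M = C_{M0}(1−X) = 3.309 mol/L.
Both paths are first order in M, so the instantaneous fraction to N is constant: dC_N/d(−C_M) = k₁/(k₁+k₂) = 0.9165.
C_N = 0.9165·(C_{M0}−C_M) = 0.9165×1.571 = 1.44 mol/L.
C_P = (C_{M0}−C_M)−C_N = 0.1312 mol/L; S̃_{N/P} = 1.440/0.1312 = 11.0.

11.0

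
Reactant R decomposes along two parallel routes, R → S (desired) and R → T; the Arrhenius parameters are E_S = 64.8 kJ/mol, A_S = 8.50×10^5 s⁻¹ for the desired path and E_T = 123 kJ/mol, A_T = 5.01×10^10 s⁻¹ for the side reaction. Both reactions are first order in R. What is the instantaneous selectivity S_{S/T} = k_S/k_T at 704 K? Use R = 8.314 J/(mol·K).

With equal orders, S_{S/T} = k_S/k_T = (A_S/A_T)·exp[(E_T−E_S)/(RT)].
(E_T−E_S)/(RT) = (123−64.8)×10³/(8.314×704) = 58200/5853 = 9.944.
k_S/k_T = (8.50×10^5/5.01×10^10)·exp(9.944) = 1.697×10^-5 × 20817 = 0.353.

0.353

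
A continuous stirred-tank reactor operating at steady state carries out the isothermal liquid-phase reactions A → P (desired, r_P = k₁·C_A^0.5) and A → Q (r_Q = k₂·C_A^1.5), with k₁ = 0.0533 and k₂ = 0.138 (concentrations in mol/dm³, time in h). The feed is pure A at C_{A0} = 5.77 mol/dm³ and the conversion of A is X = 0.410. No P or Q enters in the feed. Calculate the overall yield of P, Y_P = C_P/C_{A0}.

Exit C_A = C_{A0}(1−X) = 5.77×0.590 = 3.404 mol/dm³.
Rates in a CSTR are evaluated at the outlet concentration: r_P = 0.0533×3.404^0.5 = 0.09834, r_Q = 0.138×3.404^1.5 = 0.8668.
Fraction of consumed A going to P: r_P/(r_P+r_Q) = 0.1019.
C_P = 0.1019·C_{A0}·X = 0.1019×5.77×0.410 = 0.241 mol/dm³; Y_P = C_P/C_{A0} = 0.0418.

0.0418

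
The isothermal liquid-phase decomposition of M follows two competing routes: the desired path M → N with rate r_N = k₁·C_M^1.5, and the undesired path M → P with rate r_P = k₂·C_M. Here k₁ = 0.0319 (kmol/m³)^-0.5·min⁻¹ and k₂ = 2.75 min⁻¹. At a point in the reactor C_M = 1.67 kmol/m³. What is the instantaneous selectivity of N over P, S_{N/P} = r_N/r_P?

0.0150

S_{N/P} = r_N/r_P = (k₁·C_M^1.5)/(k₂·C_M) = (k₁/k₂)·C_M^0.5.
= (0.0319×1.670^1.5) / (2.75×1.670) = 0.06884/4.592 = 0.0150.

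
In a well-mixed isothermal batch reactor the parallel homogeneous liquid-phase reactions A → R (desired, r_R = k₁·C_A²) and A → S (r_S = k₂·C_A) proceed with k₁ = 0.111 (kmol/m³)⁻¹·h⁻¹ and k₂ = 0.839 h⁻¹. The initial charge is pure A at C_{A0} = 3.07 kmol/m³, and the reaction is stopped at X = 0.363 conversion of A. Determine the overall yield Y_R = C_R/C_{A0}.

0.0903

C_A = C_{A0}(1−X) = 1.956 kmol/m³.
Along a PFR/batch, dC_S/dC_A = −r_S/(r_R+r_S) = −k₂/(k₂+k₁·C_A).
Integrating from C_{A0} to C_A: C_S = (0.839/0.111)·ln[(0.839+0.111·3.07)/(0.839+0.111·1.96)] = 7.559·ln(1.180/1.056) = 0.8372 kmol/m³.
Then C_R = (C_{A0}−C_A) − C_S = 1.114 − 0.8372 = 0.2772 kmol/m³.
Y_R = C_R/C_{A0} = 0.2772/3.07 = 0.0903.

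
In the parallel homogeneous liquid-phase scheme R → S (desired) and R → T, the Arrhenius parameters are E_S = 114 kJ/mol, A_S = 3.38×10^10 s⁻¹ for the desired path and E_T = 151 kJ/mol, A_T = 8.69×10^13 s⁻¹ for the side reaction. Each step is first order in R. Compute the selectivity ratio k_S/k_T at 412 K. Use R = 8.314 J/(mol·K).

19.1

Since both paths have the same order in R, the concentration cancels and S_{S/T} = k_S/k_T = (A_S/A_T)·exp[(E_T−E_S)/(RT)].
(E_T−E_S)/(RT) = (151−114)×10³/(8.314×412) = 37000/3425 = 10.80.
k_S/k_T = (3.38×10^10/8.69×10^13)·exp(10.80) = 3.890×10^-4 × 49107 = 19.1.
Since E_S < E_T, lowering the temperature improves selectivity toward S.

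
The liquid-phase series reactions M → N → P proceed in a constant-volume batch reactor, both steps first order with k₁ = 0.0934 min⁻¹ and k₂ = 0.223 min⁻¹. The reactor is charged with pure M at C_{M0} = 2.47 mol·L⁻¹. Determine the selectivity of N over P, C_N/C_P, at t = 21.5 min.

The intermediate concentration in a first-order A→B→C sequence is C_N = k₁C_{M0}(e^(−k₁t) − e^(−k₂t))/(k₂−k₁).
e^(−k₁t) = e^(−0.0934×21.5) = e^(−2.008) = 0.1342; e^(−k₂t) = e^(−4.795) = 0.008275.
C_N = 0.0934×2.47/(0.223−0.0934) × (0.1342−0.008275) = 1.780×0.1260 = 0.2242 mol·L⁻¹.
C_M = C_{M0}e^(−k₁t) = 0.3316 mol·L⁻¹, so C_P = C_{M0}−C_M−C_N = 1.914 mol·L⁻¹; C_N/C_P = 0.117.

0.117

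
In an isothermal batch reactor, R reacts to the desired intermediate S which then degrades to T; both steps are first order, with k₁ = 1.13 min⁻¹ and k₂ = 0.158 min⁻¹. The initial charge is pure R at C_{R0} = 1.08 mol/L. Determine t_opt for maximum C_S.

2.02 min

Setting dC_S/dt = 0 gives t_opt = ln(k₂/k₁)/(k₂−k₁).
= ln(0.158/1.13)/(0.158−1.13) = ln(0.1398)/-0.9720 = -1.967/-0.9720 = 2.02 min.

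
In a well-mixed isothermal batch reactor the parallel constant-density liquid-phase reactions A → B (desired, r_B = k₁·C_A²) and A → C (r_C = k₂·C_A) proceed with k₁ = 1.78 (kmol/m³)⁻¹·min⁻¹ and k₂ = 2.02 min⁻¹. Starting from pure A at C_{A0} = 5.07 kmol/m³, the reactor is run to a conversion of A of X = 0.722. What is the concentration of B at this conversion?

C_A = C_{A0}(1−X) = 1.409 kmol/m³.
Along a PFR/batch, dC_C/dC_A = −r_C/(r_B+r_C) = −k₂/(k₂+k₁·C_A).
Integrating from C_{A0} to C_A: C_C = (2.02/1.78)·ln[(2.02+1.78·5.07)/(2.02+1.78·1.41)] = 1.135·ln(11.04/4.529) = 1.012 kmol/m³.
Then C_B = (C_{A0}−C_A) − C_C = 3.661 − 1.012 = 2.649 kmol/m³.

2.65 kmol/m³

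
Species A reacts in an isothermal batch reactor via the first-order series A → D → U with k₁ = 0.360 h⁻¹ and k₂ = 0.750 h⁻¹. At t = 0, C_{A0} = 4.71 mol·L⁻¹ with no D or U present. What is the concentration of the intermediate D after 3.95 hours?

For first-order series with pure A initially, C_D(t) = k₁C_{A0}/(k₂−k₁)·(e^(−k₁t) − e^(−k₂t)).
e^(−k₁t) = e^(−0.360×3.95) = e^(−1.422) = 0.2412; e^(−k₂t) = e^(−2.963) = 0.05169.
C_D = 0.360×4.71/(0.750−0.360) × (0.2412−0.05169) = 4.348×0.1895 = 0.8241 mol·L⁻¹.

0.824 mol·L⁻¹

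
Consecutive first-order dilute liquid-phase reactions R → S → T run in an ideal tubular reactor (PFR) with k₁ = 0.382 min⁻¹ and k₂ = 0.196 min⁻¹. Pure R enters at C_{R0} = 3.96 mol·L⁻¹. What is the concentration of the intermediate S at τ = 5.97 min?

The intermediate concentration in a first-order A→B→C sequence is C_S = k₁C_{R0}(e^(−k₁τ) − e^(−k₂τ))/(k₂−k₁).
e^(−k₁τ) = e^(−0.382×5.97) = e^(−2.281) = 0.1022; e^(−k₂τ) = e^(−1.170) = 0.3103.
C_S = 0.382×3.96/(0.196−0.382) × (0.1022−0.3103) = (-8.133)×(-0.2081) = 1.692 mol·L⁻¹.

1.69 mol·L⁻¹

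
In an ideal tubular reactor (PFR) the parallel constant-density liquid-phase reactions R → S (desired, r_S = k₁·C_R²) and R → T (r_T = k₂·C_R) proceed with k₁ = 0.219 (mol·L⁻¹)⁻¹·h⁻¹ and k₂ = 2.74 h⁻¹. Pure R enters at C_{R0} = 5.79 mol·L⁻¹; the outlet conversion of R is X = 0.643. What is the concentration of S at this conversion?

0.877 mol·L⁻¹

C_R = C_{R0}(1−X) = 2.067 mol·L⁻¹.
Along a PFR/batch, dC_T/dC_R = −r_T/(r_S+r_T) = −k₂/(k₂+k₁·C_R).
Integrating from C_{R0} to C_R: C_T = (2.74/0.219)·ln[(2.74+0.219·5.79)/(2.74+0.219·2.07)] = 12.51·ln(4.008/3.193) = 2.846 mol·L⁻¹.
Then C_S = (C_{R0}−C_R) − C_T = 3.723 − 2.846 = 0.8774 mol·L⁻¹.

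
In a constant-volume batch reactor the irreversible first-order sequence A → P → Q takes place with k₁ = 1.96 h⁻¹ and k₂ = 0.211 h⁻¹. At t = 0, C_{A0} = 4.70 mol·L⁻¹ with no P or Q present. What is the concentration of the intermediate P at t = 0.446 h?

2.60 mol·L⁻¹

The intermediate concentration in a first-order A→B→C sequence is C_P = k₁C_{A0}(e^(−k₁t) − e^(−k₂t))/(k₂−k₁).
e^(−k₁t) = e^(−1.96×0.446) = e^(−0.8742) = 0.4172; e^(−k₂t) = e^(−0.09411) = 0.9102.
C_P = 1.96×4.70/(0.211−1.96) × (0.4172−0.9102) = (-5.267)×(-0.4930) = 2.596 mol·L⁻¹.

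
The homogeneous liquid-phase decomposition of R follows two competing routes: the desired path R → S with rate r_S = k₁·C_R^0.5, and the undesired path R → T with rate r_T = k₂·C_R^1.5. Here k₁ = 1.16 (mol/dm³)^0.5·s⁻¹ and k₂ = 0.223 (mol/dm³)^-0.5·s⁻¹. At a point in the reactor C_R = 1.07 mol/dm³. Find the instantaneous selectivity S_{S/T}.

4.86

S_{S/T} = r_S/r_T = (k₁·C_R^0.5)/(k₂·C_R^1.5) = (k₁/k₂)·C_R⁻¹.
= (1.16×1.070^0.5) / (0.223×1.070^1.5) = 1.200/0.2468 = 4.86.
The undesired path is higher order in R, so low C_R (CSTR or dilute feed) favours S.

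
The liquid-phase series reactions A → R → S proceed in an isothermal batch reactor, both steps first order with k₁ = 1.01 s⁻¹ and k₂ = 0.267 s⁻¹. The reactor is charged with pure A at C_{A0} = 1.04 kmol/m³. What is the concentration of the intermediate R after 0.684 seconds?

The intermediate concentration in a first-order A→B→C sequence is C_R = k₁C_{A0}(e^(−k₁t) − e^(−k₂t))/(k₂−k₁).
e^(−k₁t) = e^(−1.01×0.684) = e^(−0.6908) = 0.5012; e^(−k₂t) = e^(−0.1826) = 0.8331.
C_R = 1.01×1.04/(0.267−1.01) × (0.5012−0.8331) = (-1.414)×(-0.3319) = 0.4692 kmol/m³.

0.469 kmol/m³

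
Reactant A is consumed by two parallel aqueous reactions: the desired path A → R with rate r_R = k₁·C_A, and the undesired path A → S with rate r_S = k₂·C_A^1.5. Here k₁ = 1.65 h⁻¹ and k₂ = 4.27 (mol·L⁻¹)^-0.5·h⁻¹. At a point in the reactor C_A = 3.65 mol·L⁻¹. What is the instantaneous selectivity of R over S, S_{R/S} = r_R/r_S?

0.202

S_{R/S} = r_R/r_S = (k₁·C_A)/(k₂·C_A^1.5) = (k₁/k₂)·C_A^-0.5.
= (1.65×3.650) / (4.27×3.650^1.5) = 6.022/29.78 = 0.202.
The undesired path is higher order in A, so low C_A (CSTR or dilute feed) favours R.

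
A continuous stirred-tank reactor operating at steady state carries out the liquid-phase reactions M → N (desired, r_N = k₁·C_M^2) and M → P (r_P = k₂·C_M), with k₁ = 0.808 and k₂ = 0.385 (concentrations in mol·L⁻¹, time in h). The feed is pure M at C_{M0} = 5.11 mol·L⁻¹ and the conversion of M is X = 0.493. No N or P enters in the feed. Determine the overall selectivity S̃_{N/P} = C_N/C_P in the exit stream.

Exit C_M = C_{M0}(1−X) = 5.11×0.507 = 2.591 mol·L⁻¹.
A CSTR operates uniformly at the exit composition, giving r_N = 5.423 and r_P = 0.9974 (each k·C_M^n at C_M = 2.591).
Overall selectivity = C_N/C_P = r_Nτ/(r_Pτ) = r_N/r_P = 5.44.

5.44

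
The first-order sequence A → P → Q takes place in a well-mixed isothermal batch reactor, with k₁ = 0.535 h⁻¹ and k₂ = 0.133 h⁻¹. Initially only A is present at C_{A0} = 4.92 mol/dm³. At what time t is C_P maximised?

3.46 h

For first-order series the maximum of C_P occurs at t_opt = ln(k₂/k₁)/(k₂−k₁).
= ln(0.133/0.535)/(0.133−0.535) = ln(0.2486)/-0.4020 = -1.392/-0.4020 = 3.46 h.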